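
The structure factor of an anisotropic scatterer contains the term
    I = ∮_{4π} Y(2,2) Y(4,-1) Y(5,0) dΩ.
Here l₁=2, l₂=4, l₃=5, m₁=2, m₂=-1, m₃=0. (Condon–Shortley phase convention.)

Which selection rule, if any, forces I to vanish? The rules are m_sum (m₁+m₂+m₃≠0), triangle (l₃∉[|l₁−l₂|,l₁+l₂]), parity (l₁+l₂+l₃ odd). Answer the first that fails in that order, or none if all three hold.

azimuthal sum: 2 − 1 + 0 = 1  ✗
2 ≤ 5 ≤ 6 (triangle on l)
L = 2 + 4 + 5 = 11 (odd)

m_sum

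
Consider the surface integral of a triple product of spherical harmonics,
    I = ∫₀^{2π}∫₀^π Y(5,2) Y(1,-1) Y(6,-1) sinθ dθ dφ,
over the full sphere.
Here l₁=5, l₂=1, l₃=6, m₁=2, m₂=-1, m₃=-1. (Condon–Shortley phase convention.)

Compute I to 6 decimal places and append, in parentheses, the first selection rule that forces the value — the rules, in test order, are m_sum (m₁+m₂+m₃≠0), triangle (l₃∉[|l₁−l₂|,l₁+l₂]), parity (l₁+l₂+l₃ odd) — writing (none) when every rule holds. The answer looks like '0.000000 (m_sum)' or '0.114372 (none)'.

-0.129207 (none)

Rules hold: Σm=0, L=12 even, 4≤6≤6.
N = 11·3·13 = 429
Δ = 0!·10!·2!/13! = 1/858
Racah Σ t=0..0: t=0:+1/14400 = 1/14400
⇒ 3j(5 1 6; 0 0 0)² = 6/143, sgn +1
Racah Σ t=0..0: t=0:+1/60480 = 1/60480
⇒ 3j(5 1 6; 2 -1 -1)² = 5/429, sgn -1
4πI² = N·(3j₀)²·(3jₘ)² = 30/143
I = -1·√(0.20979/4π) = -0.12920749
No selection rule forces the value: the integral is nonzero (none).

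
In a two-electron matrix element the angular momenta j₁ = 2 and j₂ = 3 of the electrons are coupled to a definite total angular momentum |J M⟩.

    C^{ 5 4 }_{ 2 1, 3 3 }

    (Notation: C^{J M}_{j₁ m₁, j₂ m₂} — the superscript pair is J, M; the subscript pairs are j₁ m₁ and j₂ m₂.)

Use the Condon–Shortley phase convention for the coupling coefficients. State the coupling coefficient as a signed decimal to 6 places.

j₁+j₂−J=0  J+j₁−j₂=4  J−j₁+j₂=6  j₁+j₂+J+1=11
(j₁±m₁, j₂±m₂, J±M) = (3,1,6,0,9,1)
P² = 7464960
sum k=0..0:
  [0] +1/4320 = 1/4320
S = 1/4320
C² = P²·S² = 2/5 ; C = +0.632456

+√(2/5) ≈ +0.632456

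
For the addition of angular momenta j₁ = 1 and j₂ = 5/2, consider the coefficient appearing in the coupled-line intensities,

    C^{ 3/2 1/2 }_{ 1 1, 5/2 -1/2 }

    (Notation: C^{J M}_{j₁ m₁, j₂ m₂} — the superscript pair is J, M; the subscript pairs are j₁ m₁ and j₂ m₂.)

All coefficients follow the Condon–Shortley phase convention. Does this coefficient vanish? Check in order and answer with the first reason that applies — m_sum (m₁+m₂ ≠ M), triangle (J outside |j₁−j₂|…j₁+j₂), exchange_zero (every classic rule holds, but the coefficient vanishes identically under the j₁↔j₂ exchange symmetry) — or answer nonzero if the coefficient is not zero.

m-sum: m₁+m₂ = 1+(-1/2) = 1/2, M = 1/2  ✓
triangle: |j₁−j₂| = 3/2 ≤ J = 3/2 ≤ j₁+j₂ = 7/2  ✓
exchange: j₁≠j₂ or m₁≠m₂ — the exchange symmetry imposes no constraint here
value check: CG = +√(1/5) = +0.447214 ≠ 0

nonzero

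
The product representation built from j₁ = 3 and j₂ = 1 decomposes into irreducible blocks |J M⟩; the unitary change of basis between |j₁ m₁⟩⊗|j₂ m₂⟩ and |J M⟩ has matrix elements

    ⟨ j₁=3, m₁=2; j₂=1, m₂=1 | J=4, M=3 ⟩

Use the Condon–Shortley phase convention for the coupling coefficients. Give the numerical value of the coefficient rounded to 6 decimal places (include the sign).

+0.866025

triangle: 0!×6!×2!/9! = 1440/362880
(j±m)!: 5!×1!×2!×0!×7!×1! = 1209600
prefactor² = (2J+1)×Δ×N² = 43200
  k=0: +1/(0!×0!×1!×2!×5!×0!) = 1/240
Σ = 1/240  ⇒  CG² = 43200×(1/240)² = 3/4
CG = +√(3/4) = +0.866025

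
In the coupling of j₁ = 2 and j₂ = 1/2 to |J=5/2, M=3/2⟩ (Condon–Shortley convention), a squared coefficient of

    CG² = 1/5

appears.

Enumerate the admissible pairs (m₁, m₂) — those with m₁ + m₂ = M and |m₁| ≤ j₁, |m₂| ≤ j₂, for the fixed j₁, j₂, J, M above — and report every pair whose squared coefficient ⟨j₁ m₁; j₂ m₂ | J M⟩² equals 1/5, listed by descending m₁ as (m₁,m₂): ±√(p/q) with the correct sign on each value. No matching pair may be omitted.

(2,-1/2): +√(1/5)

Admissible pairs with m₁+m₂ = M = 3/2: (1,1/2), (2,-1/2)
  (m₁,m₂)=(2,-1/2): CG² = 1/5, CG = +√(1/5)   ← matches the target
  (m₁,m₂)=(1,1/2): CG² = 4/5, CG = +√(4/5)
Pairs with CG² = 1/5: (2,-1/2): +√(1/5)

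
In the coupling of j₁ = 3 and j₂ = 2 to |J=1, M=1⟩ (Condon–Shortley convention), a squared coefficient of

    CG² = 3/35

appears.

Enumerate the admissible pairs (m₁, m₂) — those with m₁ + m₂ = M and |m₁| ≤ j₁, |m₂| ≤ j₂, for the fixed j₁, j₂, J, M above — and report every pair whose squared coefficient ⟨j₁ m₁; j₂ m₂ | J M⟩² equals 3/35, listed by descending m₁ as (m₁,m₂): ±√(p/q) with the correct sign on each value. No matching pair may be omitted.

Admissible pairs with m₁+m₂ = M = 1: (-1,2), (0,1), (1,0), (2,-1), (3,-2)
  (m₁,m₂)=(3,-2): CG² = 3/7, CG = +√(3/7)
  (m₁,m₂)=(2,-1): CG² = 2/7, CG = −√(2/7)
  (m₁,m₂)=(1,0): CG² = 6/35, CG = +√(6/35)
  (m₁,m₂)=(0,1): CG² = 3/35, CG = −√(3/35)   ← matches the target
  (m₁,m₂)=(-1,2): CG² = 1/35, CG = +√(1/35)
Pairs with CG² = 3/35: (0,1): −√(3/35)

(0,1): −√(3/35)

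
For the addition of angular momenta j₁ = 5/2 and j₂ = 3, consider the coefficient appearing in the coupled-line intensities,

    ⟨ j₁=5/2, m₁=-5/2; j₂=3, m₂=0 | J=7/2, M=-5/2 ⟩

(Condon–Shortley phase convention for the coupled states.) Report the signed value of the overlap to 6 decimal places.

√[8·2!3!4!/10! · 0!5!3!3!1!6!] = √(13824/7)
  +(−1)^2/∏(2,0,3,1,0,3)! = 1/72  (running 1/72)
⟨..|..⟩ = √(13824/7)·(1/72) = +0.617213

+0.617213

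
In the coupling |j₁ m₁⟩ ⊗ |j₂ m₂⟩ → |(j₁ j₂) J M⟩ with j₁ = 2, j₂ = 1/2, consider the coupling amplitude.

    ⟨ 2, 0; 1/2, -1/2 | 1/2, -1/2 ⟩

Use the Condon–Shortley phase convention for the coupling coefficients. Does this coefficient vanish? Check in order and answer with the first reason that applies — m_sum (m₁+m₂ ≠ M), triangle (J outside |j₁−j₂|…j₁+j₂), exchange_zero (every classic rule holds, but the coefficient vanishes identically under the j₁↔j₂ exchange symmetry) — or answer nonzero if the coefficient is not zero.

triangle

m-sum: m₁+m₂ = 0+(-1/2) = -1/2, M = -1/2  ✓
triangle: need |j₁−j₂| ≤ J ≤ j₁+j₂, i.e. J ∈ [3/2, 5/2]; J = 1/2 is outside ✗ ⇒ coefficient is 0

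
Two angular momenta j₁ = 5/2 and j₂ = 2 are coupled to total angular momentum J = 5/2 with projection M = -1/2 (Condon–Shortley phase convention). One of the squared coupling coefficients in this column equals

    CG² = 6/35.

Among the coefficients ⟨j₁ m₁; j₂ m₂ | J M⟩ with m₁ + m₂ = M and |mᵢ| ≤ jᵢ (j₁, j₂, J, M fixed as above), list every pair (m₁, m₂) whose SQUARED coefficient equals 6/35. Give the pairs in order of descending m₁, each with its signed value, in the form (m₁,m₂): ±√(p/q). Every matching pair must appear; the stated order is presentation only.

Admissible pairs with m₁+m₂ = M = -1/2: (-5/2,2), (-3/2,1), (-1/2,0), (1/2,-1), (3/2,-2)
  (m₁,m₂)=(3/2,-2): CG² = 27/70, CG = +√(27/70)
  (m₁,m₂)=(1/2,-1): CG² = 0/1, CG = 0
  (m₁,m₂)=(-1/2,0): CG² = 8/35, CG = −√(8/35)
  (m₁,m₂)=(-3/2,1): CG² = 6/35, CG = +√(6/35)   ← matches the target
  (m₁,m₂)=(-5/2,2): CG² = 3/14, CG = +√(3/14)
Pairs with CG² = 6/35: (-3/2,1): +√(6/35)

(-3/2,1): +√(6/35)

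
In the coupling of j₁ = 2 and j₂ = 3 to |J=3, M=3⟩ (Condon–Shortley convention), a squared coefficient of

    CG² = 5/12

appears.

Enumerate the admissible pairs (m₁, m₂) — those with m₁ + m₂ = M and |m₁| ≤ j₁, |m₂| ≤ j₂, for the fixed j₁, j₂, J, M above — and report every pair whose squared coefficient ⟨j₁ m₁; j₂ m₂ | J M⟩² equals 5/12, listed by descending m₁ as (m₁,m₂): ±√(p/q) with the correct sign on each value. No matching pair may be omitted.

Admissible pairs with m₁+m₂ = M = 3: (0,3), (1,2), (2,1)
  (m₁,m₂)=(2,1): CG² = 1/6, CG = +√(1/6)
  (m₁,m₂)=(1,2): CG² = 5/12, CG = −√(5/12)   ← matches the target
  (m₁,m₂)=(0,3): CG² = 5/12, CG = +√(5/12)   ← matches the target
Pairs with CG² = 5/12: (1,2): −√(5/12); (0,3): +√(5/12)

(1,2): −√(5/12); (0,3): +√(5/12)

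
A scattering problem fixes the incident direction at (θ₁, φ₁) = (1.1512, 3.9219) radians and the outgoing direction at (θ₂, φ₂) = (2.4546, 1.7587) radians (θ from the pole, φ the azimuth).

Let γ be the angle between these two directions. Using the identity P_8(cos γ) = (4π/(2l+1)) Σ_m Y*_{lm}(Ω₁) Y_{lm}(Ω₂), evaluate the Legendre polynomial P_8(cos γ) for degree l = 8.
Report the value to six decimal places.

Term-by-term m-sum for l=8 (normalisation 4π/17 = 0.739198):
  m=-8: Y*=+0.249195-0.010154i  Y=+0.000911-0.013461i  product +0.000090-0.003364i
  m=-7: Y*=-0.303266+0.325689i  Y=-0.063654-0.016625i  product +0.024718-0.015689i
  m=-6: Y*=-0.009934-0.325132i  Y=-0.083715+0.176277i  product +0.058145+0.025467i
  m=-5: Y*=-0.077872-0.074005i  Y=+0.310719+0.227158i  product -0.007385-0.040684i
  m=-4: Y*=+0.358721-0.007306i  Y=+0.347257-0.324552i  product +0.122197-0.118960i
  m=-3: Y*=-0.045459+0.046869i  Y=-0.128305-0.202971i  product +0.015346+0.003213i
  m=-2: Y*=+0.003264+0.320570i  Y=+0.220457-0.086984i  product +0.028604+0.070388i
  m=-1: Y*=-0.093650-0.092701i  Y=-0.069357-0.364756i  product -0.027318+0.040589i
  m=+0: Y*=-0.302247-0.000000i  Y=+0.126996+0.000000i  product -0.038384-0.000000i
  m=+1: Y*=+0.093650-0.092701i  Y=+0.069357-0.364756i  product -0.027318-0.040589i
  m=+2: Y*=+0.003264-0.320570i  Y=+0.220457+0.086984i  product +0.028604-0.070388i
  m=+3: Y*=+0.045459+0.046869i  Y=+0.128305-0.202971i  product +0.015346-0.003213i
  m=+4: Y*=+0.358721+0.007306i  Y=+0.347257+0.324552i  product +0.122197+0.118960i
  m=+5: Y*=+0.077872-0.074005i  Y=-0.310719+0.227158i  product -0.007385+0.040684i
  m=+6: Y*=-0.009934+0.325132i  Y=-0.083715-0.176277i  product +0.058145-0.025467i
  m=+7: Y*=+0.303266+0.325689i  Y=+0.063654-0.016625i  product +0.024718+0.015689i
  m=+8: Y*=+0.249195+0.010154i  Y=+0.000911+0.013461i  product +0.000090+0.003364i
Total Σ_m = +0.390410+0.000000i. Multiply by 0.739198: +0.288590+0.000000i. P_8(cos γ) = 0.288590

0.288590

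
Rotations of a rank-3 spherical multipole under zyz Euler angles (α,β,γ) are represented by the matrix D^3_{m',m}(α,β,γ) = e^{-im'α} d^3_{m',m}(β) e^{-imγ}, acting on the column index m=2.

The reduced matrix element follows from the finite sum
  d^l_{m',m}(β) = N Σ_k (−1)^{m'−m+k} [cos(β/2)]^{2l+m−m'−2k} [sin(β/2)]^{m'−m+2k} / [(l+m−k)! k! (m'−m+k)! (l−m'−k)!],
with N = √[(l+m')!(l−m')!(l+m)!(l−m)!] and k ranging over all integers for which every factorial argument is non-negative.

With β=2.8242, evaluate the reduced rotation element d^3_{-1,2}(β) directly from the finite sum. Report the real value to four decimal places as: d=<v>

d=-0.4451

d^3_{-1,2}(β=2.8242) via the finite sum:
With c≡cos(β/2)=0.158031 and s≡sin(β/2)=0.987434, N=[2·24·120·1]^{1/2}=75.894664
k: max(0,(2)−(-1))=3 … min(3+(2),3−(-1))=4
  k=3: (−1)^0·75.8947/(12)·0.1580^3·0.9874^3 = +0.024032
  k=4: (−1)^1·75.8947/(24)·0.1580^1·0.9874^5 = -0.469119
d^3_{-1,2}(2.8242) = +0.024032 -0.469119 = -0.445088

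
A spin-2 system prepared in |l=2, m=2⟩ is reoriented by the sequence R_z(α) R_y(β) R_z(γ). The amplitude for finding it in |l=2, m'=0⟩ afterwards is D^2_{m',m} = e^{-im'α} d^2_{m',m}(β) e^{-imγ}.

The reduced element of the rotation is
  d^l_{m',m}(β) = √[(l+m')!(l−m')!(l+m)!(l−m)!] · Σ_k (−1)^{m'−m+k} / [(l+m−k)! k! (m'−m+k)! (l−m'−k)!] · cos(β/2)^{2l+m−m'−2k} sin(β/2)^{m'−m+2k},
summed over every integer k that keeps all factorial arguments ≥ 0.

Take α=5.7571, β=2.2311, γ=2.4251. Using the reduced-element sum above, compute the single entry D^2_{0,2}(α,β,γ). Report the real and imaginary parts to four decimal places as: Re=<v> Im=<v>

Split into d^2_{0,2}(β=2.2311) × two z-phases.
Half-angle: c=0.439684, s=0.898153. N=√(2·2·24·1)=9.797959
k∈{2} keeps every argument non-negative
  k=2: (−1)^0·9.7980/(4)·0.4397^2·0.8982^2 = +0.381994
d^2_{0,2}(2.2311) = +0.381994
Phases: e^{-i·(0)·5.7571}=+1.000000+0.000000i, e^{-i·(2)·2.4251}=+0.137375+0.990519i ⇒ D=+0.052477+0.378372i

Re=0.0525 Im=0.3784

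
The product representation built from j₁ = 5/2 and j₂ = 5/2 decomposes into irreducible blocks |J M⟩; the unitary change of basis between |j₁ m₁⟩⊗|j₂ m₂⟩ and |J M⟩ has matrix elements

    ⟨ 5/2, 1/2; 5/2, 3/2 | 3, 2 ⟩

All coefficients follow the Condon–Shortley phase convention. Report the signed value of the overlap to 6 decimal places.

-0.288675  (= −√(1/12))

√[7·2!3!3!/9! · 3!2!4!1!5!1!] = √(48)
  +(−1)^1/∏(1,1,1,3,2,0)! = -1/12  (running -1/12)
  +(−1)^2/∏(2,0,0,2,3,1)! = 1/24  (running -1/24)
⟨..|..⟩ = √(48)·(-1/24) = -0.288675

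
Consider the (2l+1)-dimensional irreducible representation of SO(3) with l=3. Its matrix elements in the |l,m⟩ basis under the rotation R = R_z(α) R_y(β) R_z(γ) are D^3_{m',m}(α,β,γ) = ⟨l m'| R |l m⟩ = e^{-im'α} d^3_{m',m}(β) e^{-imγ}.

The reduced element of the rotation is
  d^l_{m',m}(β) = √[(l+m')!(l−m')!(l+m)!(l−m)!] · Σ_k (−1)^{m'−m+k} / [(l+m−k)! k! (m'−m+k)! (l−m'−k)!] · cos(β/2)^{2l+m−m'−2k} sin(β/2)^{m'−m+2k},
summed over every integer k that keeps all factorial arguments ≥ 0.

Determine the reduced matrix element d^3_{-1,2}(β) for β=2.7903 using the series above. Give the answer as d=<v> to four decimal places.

d=-0.4792

d^3_{-1,2}(β=2.7903) via the finite sum:
c=cos(2.790300/2)=0.174745, s=sin(2.790300/2)=0.984614; N=√[2·24·120·1]=75.894664
Admissible k: 3..4 (factorial args all ≥0)
  k=3: (−1)^0·75.8947/(12)·0.1747^3·0.9846^3 = +0.032214
  k=4: (−1)^1·75.8947/(24)·0.1747^1·0.9846^5 = -0.511368
d^3_{-1,2}(2.7903) = +0.032214 -0.511368 = -0.479154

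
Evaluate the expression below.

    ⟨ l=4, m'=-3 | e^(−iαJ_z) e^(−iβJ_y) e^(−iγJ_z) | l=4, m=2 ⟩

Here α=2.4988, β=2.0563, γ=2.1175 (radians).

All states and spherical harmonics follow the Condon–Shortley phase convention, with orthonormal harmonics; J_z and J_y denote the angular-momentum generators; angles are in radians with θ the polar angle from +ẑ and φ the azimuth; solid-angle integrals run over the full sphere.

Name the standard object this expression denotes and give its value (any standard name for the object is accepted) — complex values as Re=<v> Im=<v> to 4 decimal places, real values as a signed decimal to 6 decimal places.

Wigner D-matrix element, Re=-0.0589 Im=-0.0071

This is a Wigner D-matrix element — the rotation-matrix element ⟨l m'| R(α,β,γ) |l m⟩ in the angular-momentum basis.
D^4_{-3,2}(2.4988,2.0563,2.1175) = e^{-i·-3·2.4988}·d^4_{-3,2}(2.0563)·e^{-i·2·2.1175}. Compute d first:
c=cos(2.056300/2)=0.516404, s=sin(2.056300/2)=0.856345; N=√[1·5040·720·2]=2693.993318
k: max(0,(2)−(-3))=5 … min(4+(2),4−(-3))=6
  k=5: (−1)^0·2693.9933/(240)·0.5164^3·0.8563^5 = +0.711866
  k=6: (−1)^1·2693.9933/(720)·0.5164^1·0.8563^7 = -0.652522
d^4_{-3,2}(2.0563) = +0.711866 -0.652522 = +0.059343
Phases: e^{-i·(-3)·2.4988}=+0.350010+0.936746i, e^{-i·(2)·2.1175}=-0.459462+0.888198i ⇒ D=-0.058918-0.007093i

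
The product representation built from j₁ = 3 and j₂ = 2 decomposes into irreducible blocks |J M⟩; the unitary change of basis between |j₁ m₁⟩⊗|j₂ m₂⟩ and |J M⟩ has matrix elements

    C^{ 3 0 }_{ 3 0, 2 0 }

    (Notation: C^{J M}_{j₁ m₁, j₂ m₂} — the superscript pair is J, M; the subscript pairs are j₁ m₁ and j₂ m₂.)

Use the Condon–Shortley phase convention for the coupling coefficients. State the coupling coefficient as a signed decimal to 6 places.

-0.516398  (= −√(4/15))

j₁+j₂−J=2  J+j₁−j₂=4  J−j₁+j₂=2  j₁+j₂+J+1=9
(j₁±m₁, j₂±m₂, J±M) = (3,3,2,2,3,3)
P² = 48/5
sum k=0..2:
  [0] +1/24 = 1/24
  [1] −1/4 = -1/4
  [2] +1/24 = 1/24
S = -1/6
C² = P²·S² = 4/15 ; C = -0.516398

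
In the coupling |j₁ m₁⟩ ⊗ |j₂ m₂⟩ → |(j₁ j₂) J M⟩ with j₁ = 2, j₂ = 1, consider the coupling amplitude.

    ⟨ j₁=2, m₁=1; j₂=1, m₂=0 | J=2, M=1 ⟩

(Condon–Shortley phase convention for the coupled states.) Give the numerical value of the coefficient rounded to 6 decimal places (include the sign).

+√(1/6) = +0.408248

j₁+j₂−J=1  J+j₁−j₂=3  J−j₁+j₂=1  j₁+j₂+J+1=6
(j₁±m₁, j₂±m₂, J±M) = (3,1,1,1,3,1)
P² = 3/2
sum k=0..1:
  [0] +1/2 = 1/2
  [1] −1/6 = -1/6
S = 1/3
C² = P²·S² = 1/6 ; C = +0.408248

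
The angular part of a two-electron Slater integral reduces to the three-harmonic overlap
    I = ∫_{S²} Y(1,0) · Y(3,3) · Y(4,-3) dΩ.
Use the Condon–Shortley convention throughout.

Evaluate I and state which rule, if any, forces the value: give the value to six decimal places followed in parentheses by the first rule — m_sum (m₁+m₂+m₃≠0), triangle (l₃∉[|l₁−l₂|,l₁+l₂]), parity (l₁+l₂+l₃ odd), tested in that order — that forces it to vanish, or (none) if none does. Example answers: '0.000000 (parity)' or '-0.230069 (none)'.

-0.162868 (none)

m-sum 0 ✓  L=8 even ✓  2≤4≤4 ✓
Π(2lᵢ+1) = 3×7×9 = 189
triangle coeff Δ(1,3,4) = 1/252
Σ_t [0,0]: t=0:+1/36 = 1/36
(3j)²=4/63 [(1 3 4; 0 0 0)], sign=+1
Σ_t [0,0]: t=0:+1/720 = 1/720
(3j)²=1/36 [(1 3 4; 0 3 -3)], sign=-1
⇒ 4πI² = 1/3
I = (-1)√(1/3/(4π)) = -0.16286750
No selection rule forces the value: the integral is nonzero (none).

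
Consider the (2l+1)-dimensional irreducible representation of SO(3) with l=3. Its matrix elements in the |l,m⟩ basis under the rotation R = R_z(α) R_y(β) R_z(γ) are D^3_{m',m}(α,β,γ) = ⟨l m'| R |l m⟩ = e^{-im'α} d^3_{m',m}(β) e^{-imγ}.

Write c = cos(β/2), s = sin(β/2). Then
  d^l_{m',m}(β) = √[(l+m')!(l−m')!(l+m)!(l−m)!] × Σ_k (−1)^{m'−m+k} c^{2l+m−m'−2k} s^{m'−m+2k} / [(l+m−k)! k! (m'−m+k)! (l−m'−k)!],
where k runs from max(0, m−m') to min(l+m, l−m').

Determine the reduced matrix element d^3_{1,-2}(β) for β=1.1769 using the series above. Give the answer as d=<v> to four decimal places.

d^3_{1,-2}(β=1.1769) via the finite sum:
c=cos(1.176900/2)=0.831802, s=sin(1.176900/2)=0.555072; N=√[24·2·1·120]=75.894664
k∈{0,1} keeps every argument non-negative
  k=0: (−1)^3·75.8947/(12)·0.8318^3·0.5551^3 = -0.622499
  k=1: (−1)^4·75.8947/(24)·0.8318^1·0.5551^5 = +0.138602
d^3_{1,-2}(1.1769) = -0.622499 +0.138602 = -0.483898

d=-0.4839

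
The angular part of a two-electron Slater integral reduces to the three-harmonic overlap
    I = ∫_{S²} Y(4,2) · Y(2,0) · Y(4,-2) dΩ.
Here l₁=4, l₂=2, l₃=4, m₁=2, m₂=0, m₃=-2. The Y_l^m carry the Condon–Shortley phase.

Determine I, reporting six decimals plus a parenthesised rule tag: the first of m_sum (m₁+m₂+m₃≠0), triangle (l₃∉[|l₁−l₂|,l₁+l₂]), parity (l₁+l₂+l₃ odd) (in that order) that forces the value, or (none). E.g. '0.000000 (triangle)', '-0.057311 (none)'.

0.065536 (none)

m-sum 0 ✓  L=10 even ✓  2≤4≤6 ✓
Π(2lᵢ+1) = 9×5×9 = 405
triangle coeff Δ(4,2,4) = 1/13860
Σ_t [0,2]: t=0:+1/192 t=1:−1/36 t=2:+1/192 = -5/288
(3j)²=20/693 [(4 2 4; 0 0 0)], sign=-1
Σ_t [0,2]: t=0:+1/192 t=1:−1/120 t=2:+1/2880 = -1/360
(3j)²=16/3465 [(4 2 4; 2 0 -2)], sign=-1
⇒ 4πI² = 320/5929
I = (+1)√(320/5929/(4π)) = 0.06553591
No selection rule forces the value: the integral is nonzero (none).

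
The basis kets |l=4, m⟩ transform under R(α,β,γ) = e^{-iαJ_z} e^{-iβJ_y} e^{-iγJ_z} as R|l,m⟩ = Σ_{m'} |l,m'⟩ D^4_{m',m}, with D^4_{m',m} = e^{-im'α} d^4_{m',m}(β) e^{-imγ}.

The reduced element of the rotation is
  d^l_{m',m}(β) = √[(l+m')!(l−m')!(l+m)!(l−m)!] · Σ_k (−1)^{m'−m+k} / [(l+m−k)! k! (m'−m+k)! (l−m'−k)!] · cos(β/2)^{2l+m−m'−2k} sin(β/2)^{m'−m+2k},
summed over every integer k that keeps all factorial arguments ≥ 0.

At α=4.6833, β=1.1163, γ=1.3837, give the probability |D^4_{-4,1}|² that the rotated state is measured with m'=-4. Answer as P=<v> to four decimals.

P=0.0362

Split into d^4_{-4,1}(β=1.1163) × two z-phases.
Half-angle: c=0.848236, s=0.529618. N=√(1·40320·120·6)=5387.986637
The bounds max(0,m−m')=5 and min(l+m,l−m')=5 give 1 term
  k=5: (−1)^0·5387.9866/(720)·0.8482^3·0.5296^5 = +0.190308
d^4_{-4,1}(1.1163) = +0.190308
|D^4_{-4,1}|² = |d^4_{-4,1}(β)|² = (+0.190308)² = 0.036217 (the z-rotation phases have unit modulus)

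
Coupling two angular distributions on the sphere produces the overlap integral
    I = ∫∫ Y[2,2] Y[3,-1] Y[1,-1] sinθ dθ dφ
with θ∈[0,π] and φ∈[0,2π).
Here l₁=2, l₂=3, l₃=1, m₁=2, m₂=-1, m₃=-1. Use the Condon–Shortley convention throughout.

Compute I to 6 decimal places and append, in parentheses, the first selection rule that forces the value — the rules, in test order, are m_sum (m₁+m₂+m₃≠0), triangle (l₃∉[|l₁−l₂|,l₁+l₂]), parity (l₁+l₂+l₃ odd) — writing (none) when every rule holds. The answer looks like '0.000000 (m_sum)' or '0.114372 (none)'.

-0.082589 (none)

m-sum 0 ✓  L=6 even ✓  1≤1≤5 ✓
Π(2lᵢ+1) = 5×7×3 = 105
triangle coeff Δ(2,3,1) = 1/105
Σ_t [2,2]: t=2:+1/4 = 1/4
(3j)²=3/35 [(2 3 1; 0 0 0)], sign=-1
Σ_t [0,0]: t=0:+1/48 = 1/48
(3j)²=1/105 [(2 3 1; 2 -1 -1)], sign=+1
⇒ 4πI² = 3/35
I = (-1)√(3/35/(4π)) = -0.08258890
No selection rule forces the value: the integral is nonzero (none).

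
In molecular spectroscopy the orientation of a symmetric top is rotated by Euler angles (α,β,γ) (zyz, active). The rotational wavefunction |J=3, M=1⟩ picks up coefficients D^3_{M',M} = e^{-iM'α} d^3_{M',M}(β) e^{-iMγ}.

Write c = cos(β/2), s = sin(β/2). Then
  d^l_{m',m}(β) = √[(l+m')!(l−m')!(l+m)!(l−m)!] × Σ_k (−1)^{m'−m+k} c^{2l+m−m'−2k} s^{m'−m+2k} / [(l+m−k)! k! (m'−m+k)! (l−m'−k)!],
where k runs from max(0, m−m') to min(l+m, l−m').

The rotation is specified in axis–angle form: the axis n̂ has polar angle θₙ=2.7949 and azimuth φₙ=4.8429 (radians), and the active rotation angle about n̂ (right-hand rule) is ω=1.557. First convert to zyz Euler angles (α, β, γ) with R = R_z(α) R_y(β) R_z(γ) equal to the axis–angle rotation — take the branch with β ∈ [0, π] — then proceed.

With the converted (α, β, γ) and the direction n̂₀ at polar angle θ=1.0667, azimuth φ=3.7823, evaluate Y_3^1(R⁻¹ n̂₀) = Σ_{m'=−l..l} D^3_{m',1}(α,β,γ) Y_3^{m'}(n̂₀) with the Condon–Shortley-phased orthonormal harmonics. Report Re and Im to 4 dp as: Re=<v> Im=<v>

Re=-0.1079 Im=0.0928

Axis–angle → zyz. n̂ = (sinθₙcosφₙ, sinθₙsinφₙ, cosθₙ) = (+0.044220, -0.336899, -0.940502), ω = 1.5570.
R = I cosω + sinω [n̂]ₓ + (1−cosω) n̂n̂ᵀ gives
  R = [+0.015724, +0.925720, -0.377883; -0.955104, +0.125731, +0.268267; +0.295852, +0.356699, +0.886136]
β = atan2(√(R₁₃²+R₂₃²), R₃₃) = 0.481856; α = atan2(R₂₃, R₁₃) mod 2π = 2.524240; γ = atan2(R₃₂, −R₃₁) mod 2π = 2.263217
Need the full column D^3_{m',1} for m'=−3..3 at α=2.5242, β=0.4819, γ=2.2632.
cos(β/2)=0.971117, sin(β/2)=0.238604
d^3_{-3,1}: single k=4 term ⇒ +0.011839;  D = +0.006656-0.009790i
d^3_{-2,1}: k∈[3..4] ⇒ +0.078682 -0.002375 = +0.076308;  D = -0.071514+0.026619i
d^3_{-1,1}: k∈[2..4] ⇒ +0.303804 -0.024454 +0.000185 = +0.279535;  D = +0.270066+0.072139i
d^3_{0,1}: k∈[1..3] ⇒ +0.713881 -0.129289 +0.002602 = +0.587195;  D = -0.374867-0.451965i
d^3_{1,1}: k∈[0..2] ⇒ +0.838743 -0.405072 +0.018340 = +0.452012;  D = +0.033900+0.450739i
d^3_{2,1}: k∈[0..1] ⇒ -0.651682 +0.078682 = -0.572999;  D = -0.295722+0.490792i
d^3_{3,1}: single k=0 term ⇒ +0.196104;  D = -0.179761+0.078377i
Y_3^{m'}(θ=1.0667,φ=3.7823) and Σ D·Y over m':
  (+0.0067-0.0098i)·(+0.0964+0.2630i)  (-0.0715+0.0266i)·(+0.1080-0.3627i)  (+0.2701+0.0721i)·(-0.0378+0.0282i)  (-0.3749-0.4520i)·(-0.3305+0.0000i)  (+0.0339+0.4507i)·(+0.0378+0.0282i)  (-0.2957+0.4908i)·(+0.1080+0.3627i)  (-0.1798+0.0784i)·(-0.0964+0.2630i)
Y_3^1(R⁻¹ n̂) = -0.107862+0.092763i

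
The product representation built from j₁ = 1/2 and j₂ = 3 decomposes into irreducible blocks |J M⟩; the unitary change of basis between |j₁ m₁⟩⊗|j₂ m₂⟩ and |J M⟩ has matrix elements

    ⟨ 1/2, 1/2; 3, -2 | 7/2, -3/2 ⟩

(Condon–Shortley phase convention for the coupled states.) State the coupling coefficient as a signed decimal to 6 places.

√[8·0!1!6!/8! · 1!0!1!5!2!5!] = √(28800/7)
  +(−1)^0/∏(0,0,0,1,1,5)! = 1/120  (running 1/120)
⟨..|..⟩ = √(28800/7)·(1/120) = +0.534522

+0.534522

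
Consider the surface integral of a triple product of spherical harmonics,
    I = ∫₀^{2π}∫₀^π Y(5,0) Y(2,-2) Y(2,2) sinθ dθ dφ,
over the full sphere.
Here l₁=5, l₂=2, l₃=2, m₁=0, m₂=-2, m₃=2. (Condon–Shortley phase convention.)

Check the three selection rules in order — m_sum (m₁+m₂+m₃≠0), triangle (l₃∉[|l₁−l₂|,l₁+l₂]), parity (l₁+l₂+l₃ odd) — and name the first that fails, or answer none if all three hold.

triangle

Σmᵢ = 0  ✓
l₃∈[|l₁−l₂|,l₁+l₂]=[3,7] required, l₃=2 fails  ✗
Σlᵢ = 9 ⇒ odd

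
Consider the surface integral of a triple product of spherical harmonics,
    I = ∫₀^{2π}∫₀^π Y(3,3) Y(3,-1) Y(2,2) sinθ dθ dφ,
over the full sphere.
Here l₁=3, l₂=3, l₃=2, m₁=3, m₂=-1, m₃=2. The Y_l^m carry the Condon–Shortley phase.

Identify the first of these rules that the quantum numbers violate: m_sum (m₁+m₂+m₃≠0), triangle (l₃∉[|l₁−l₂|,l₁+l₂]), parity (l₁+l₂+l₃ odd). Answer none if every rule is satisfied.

m_sum

azimuthal sum: 3 − 1 + 2 = 4  ✗
0 ≤ 2 ≤ 6 (triangle on l)
L = 3 + 3 + 2 = 8 (even)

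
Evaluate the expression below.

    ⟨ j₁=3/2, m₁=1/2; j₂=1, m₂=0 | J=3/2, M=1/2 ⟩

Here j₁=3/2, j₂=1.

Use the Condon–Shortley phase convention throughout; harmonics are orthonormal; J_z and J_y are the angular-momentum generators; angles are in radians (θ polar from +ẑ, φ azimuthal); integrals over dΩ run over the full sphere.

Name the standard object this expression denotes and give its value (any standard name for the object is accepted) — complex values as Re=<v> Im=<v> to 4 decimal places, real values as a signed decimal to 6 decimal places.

Clebsch–Gordan coefficient, +√(1/15) ≈ +0.258199

This is a Clebsch–Gordan (vector-coupling) coefficient.
√[4·1!2!1!/5! · 2!1!1!1!2!1!] = √(4/15)
  +(−1)^0/∏(0,1,1,1,1,0)! = 1  (running 1)
  +(−1)^1/∏(1,0,0,0,2,1)! = -1/2  (running 1/2)
⟨..|..⟩ = √(4/15)·(1/2) = +0.258199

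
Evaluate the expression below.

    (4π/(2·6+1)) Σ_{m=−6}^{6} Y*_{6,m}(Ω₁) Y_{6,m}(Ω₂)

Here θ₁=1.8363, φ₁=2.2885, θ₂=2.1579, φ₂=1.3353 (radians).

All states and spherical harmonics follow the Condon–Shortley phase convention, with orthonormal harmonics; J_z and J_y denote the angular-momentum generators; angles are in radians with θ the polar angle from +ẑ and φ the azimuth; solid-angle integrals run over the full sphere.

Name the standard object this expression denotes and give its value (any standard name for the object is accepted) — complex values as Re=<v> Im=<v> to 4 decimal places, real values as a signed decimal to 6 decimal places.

Legendre polynomial (addition theorem), +0.145871

This sum is the spherical-harmonic addition theorem: it equals the Legendre polynomial P_l(cos γ) of the angle γ between the two directions.
Expand P_6 via completeness: Σ_{m} conj(Y_{6,m}) at Ω₁ times Y_{6,m} at Ω₂ —
  m=-6: (0.15409 + 0.35828j) × (-0.02528 - 0.15887j) = 0.05303 - 0.03354j  (running Σ = 0.05303 - 0.03354j)
  m=-5: (-0.15878 + 0.33130j) × (-0.34248 + 0.14211j) = 0.00730 - 0.13603j  (running Σ = 0.06033 - 0.16957j)
  m=-4: (0.07232 - 0.02008j) × (0.23950 + 0.32930j) = 0.02393 + 0.01901j  (running Σ = 0.08426 - 0.15056j)
  m=-3: (0.28765 + 0.18942j) × (0.05076 - 0.05947j) = 0.02587 - 0.00749j  (running Σ = 0.11012 - 0.15805j)
  m=-2: (0.00339 + 0.02491j) × (0.28488 + 0.14506j) = -0.00265 + 0.00759j  (running Σ = 0.10748 - 0.15046j)
  m=-1: (0.21204 - 0.24288j) × (0.04870 - 0.20294j) = -0.03897 - 0.05486j  (running Σ = 0.06851 - 0.20533j)
  m=0: (0.05159 + 0.00000j) × (0.26913 + 0.00000j) = 0.01388 + 0.00000j  (running Σ = 0.08239 - 0.20533j)
  m=1: (-0.21204 - 0.24288j) × (-0.04870 - 0.20294j) = -0.03897 + 0.05486j  (running Σ = 0.04343 - 0.15046j)
  m=2: (0.00339 - 0.02491j) × (0.28488 - 0.14506j) = -0.00265 - 0.00759j  (running Σ = 0.04078 - 0.15805j)
  m=3: (-0.28765 + 0.18942j) × (-0.05076 - 0.05947j) = 0.02587 + 0.00749j  (running Σ = 0.06665 - 0.15056j)
  m=4: (0.07232 + 0.02008j) × (0.23950 - 0.32930j) = 0.02393 - 0.01901j  (running Σ = 0.09058 - 0.16957j)
  m=5: (0.15878 + 0.33130j) × (0.34248 + 0.14211j) = 0.00730 + 0.13603j  (running Σ = 0.09788 - 0.03354j)
  m=6: (0.15409 - 0.35828j) × (-0.02528 + 0.15887j) = 0.05303 + 0.03354j  (running Σ = 0.15090 + 0.00000j)
Accumulated sum 0.15090 + 0.00000j; after 4π/(2l+1) scaling, 0.14587 + 0.00000j ⇒ P_6 = 0.145871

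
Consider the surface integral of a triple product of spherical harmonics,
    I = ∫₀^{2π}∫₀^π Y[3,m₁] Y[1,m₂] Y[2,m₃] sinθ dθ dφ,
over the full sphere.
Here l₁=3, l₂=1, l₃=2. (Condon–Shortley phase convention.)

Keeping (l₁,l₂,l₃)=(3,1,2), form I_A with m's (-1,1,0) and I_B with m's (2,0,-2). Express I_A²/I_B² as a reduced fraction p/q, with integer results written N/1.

6/5

l's match ⇒ only the (l;m) 3-j factors differ between A and B.
A: triangle coeff Δ(3,1,2) = 1/105; Σ_t [2,2]: t=2:+1/8 = 1/8; (3j)²=2/35 [(3 1 2; -1 1 0)], sign=+1
B: triangle coeff Δ(3,1,2) = 1/105; Σ_t [1,1]: t=1:−1/24 = -1/24; (3j)²=1/21 [(3 1 2; 2 0 -2)], sign=-1
I_A²/I_B² = (2/35)/(1/21) = 6/5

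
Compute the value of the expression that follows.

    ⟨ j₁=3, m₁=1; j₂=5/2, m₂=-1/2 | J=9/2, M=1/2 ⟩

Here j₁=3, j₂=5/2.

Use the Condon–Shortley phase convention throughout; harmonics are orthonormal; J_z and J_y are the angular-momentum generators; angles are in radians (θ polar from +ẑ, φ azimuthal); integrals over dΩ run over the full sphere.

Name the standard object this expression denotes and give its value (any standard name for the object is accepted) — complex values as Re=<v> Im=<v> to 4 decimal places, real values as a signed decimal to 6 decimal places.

This is a Clebsch–Gordan (vector-coupling) coefficient.
j₁+j₂−J=1  J+j₁−j₂=5  J−j₁+j₂=4  j₁+j₂+J+1=11
(j₁±m₁, j₂±m₂, J±M) = (4,2,2,3,5,4)
P² = 92160/77
sum k=0..1:
  [0] +1/48 = 1/48
  [1] −1/144 = -1/144
S = 1/72
C² = P²·S² = 160/693 ; C = +0.480500

Clebsch–Gordan coefficient, +√(160/693) ≈ +0.480500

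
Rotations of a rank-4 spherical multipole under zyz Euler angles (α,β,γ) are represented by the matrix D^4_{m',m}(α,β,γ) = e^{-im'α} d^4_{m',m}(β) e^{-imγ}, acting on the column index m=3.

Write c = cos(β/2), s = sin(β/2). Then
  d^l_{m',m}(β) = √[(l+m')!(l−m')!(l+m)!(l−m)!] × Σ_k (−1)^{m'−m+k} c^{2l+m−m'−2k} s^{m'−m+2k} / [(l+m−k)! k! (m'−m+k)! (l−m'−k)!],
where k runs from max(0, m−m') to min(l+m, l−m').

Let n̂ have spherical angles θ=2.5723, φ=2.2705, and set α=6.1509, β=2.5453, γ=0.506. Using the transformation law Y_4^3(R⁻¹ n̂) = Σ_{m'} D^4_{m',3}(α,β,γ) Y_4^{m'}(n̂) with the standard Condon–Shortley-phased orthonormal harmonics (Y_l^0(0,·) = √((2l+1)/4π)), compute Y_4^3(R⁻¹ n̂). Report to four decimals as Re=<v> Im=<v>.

Need the full column D^4_{m',3} for m'=−4..4 at α=6.1509, β=2.5453, γ=0.5060.
cos(β/2)=0.293749, sin(β/2)=0.955883
d^4_{-4,3}: single k=7 term ⇒ +0.605833;  D = -0.277795-0.538390i
d^4_{-3,3}: k∈[6..7] ⇒ +0.460763 -0.697006 = -0.236243;  D = +0.079687+0.222398i
d^4_{-2,3}: k∈[5..6] ⇒ +0.227058 -0.801442 = -0.574384;  D = +0.120733+0.561552i
d^4_{-1,3}: k∈[4..5] ⇒ +0.082232 -0.522456 = -0.440224;  D = +0.034956+0.438834i
d^4_{0,3}: k∈[3..4] ⇒ +0.022603 -0.239340 = -0.216737;  D = -0.011438+0.216435i
d^4_{1,3}: k∈[2..3] ⇒ +0.004659 -0.082232 = -0.077573;  D = -0.014275+0.076248i
d^4_{2,3}: k∈[1..2] ⇒ +0.000675 -0.021443 = -0.020768;  D = -0.006481+0.019731i
d^4_{3,3}: k∈[0..1] ⇒ +0.000055 -0.004109 = -0.004054;  D = -0.001762+0.003651i
d^4_{4,3}: single k=0 term ⇒ -0.000510;  D = -0.000280+0.000426i
Y_4^{m'}(θ=2.5723,φ=2.2705) and Σ D·Y over m':
  (-0.2778-0.5384i)·(-0.0352-0.0126i)  (+0.0797+0.2224i)·(-0.1426+0.0832i)  (+0.1207+0.5616i)·(-0.0657+0.3799i)  (+0.0350+0.4388i)·(+0.2720+0.3231i)  (-0.0114+0.2164i)·(-0.0706+0.0000i)  (-0.0143+0.0762i)·(-0.2720+0.3231i)  (-0.0065+0.0197i)·(-0.0657-0.3799i)  (-0.0018+0.0037i)·(+0.1426+0.0832i)  (-0.0003+0.0004i)·(-0.0352+0.0126i)
Y_4^3(R⁻¹ n̂) = -0.392947+0.097815i

Re=-0.3929 Im=0.0978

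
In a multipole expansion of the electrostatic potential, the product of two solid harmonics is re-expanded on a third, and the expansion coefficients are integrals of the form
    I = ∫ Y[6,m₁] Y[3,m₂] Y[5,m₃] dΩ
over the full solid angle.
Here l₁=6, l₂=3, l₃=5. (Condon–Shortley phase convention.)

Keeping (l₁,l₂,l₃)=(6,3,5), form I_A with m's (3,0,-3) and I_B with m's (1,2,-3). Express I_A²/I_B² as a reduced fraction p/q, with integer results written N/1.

Shared (l₁,l₂,l₃)=(6,3,5): N and (l;000)² cancel in I_A²/I_B².
A: Δ = 4!·8!·2!/15! = 1/675675; Racah Σ t=1..3: t=1:−1/17280 t=2:+1/20160 t=3:−1/483840 = -1/96768; ⇒ 3j(6 3 5; 3 0 -3)² = 1/1001, sgn -1
B: Δ = 4!·8!·2!/15! = 1/675675; Racah Σ t=3..4: t=3:−1/17280 t=4:+1/120960 = -1/20160; ⇒ 3j(6 3 5; 1 2 -3)² = 64/3003, sgn -1
I_A²/I_B² = (1/1001)/(64/3003) = 3/64

3/64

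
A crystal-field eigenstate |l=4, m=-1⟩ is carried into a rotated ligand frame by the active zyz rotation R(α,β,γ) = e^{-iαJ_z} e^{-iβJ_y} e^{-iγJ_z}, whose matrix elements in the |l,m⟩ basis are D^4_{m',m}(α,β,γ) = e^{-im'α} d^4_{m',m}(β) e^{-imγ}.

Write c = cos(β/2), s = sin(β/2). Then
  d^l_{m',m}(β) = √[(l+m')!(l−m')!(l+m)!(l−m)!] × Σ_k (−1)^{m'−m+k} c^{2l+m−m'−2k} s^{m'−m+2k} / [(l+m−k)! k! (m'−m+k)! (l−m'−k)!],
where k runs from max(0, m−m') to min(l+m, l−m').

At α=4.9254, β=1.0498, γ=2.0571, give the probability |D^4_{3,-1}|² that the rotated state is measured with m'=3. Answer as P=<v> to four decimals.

First d^4_{3,-1}(β=1.0498), then the phase factors e^{-i(3)α} and e^{-i(-1)γ}:
With c≡cos(β/2)=0.865374 and s≡sin(β/2)=0.501126, N=[5040·1·6·120]^{1/2}=1904.940944
k: max(0,(-1)−(3))=0 … min(4+(-1),4−(3))=1
  k=0: (−1)^4·1904.9409/(144)·0.8654^4·0.5011^4 = +0.467869
  k=1: (−1)^5·1904.9409/(240)·0.8654^2·0.5011^6 = -0.094137
d^4_{3,-1}(1.0498) = +0.467869 -0.094137 = +0.373731
|D^4_{3,-1}|² = |d^4_{3,-1}(β)|² = (+0.373731)² = 0.139675 (the z-rotation phases have unit modulus)

P=0.1397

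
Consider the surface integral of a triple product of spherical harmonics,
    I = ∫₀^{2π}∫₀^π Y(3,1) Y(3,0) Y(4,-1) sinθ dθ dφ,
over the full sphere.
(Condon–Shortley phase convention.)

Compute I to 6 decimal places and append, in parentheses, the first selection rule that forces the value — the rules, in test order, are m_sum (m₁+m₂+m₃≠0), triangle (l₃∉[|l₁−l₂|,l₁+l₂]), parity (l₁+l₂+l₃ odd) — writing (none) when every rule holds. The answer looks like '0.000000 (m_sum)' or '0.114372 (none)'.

m-sum 0 ✓  L=10 even ✓  0≤4≤6 ✓
Π(2lᵢ+1) = 7×7×9 = 441
triangle coeff Δ(3,3,4) = 1/34650
Σ_t [0,2]: t=0:+1/72 t=1:−1/16 t=2:+1/72 = -5/144
(3j)²=2/77 [(3 3 4; 0 0 0)], sign=-1
Σ_t [0,2]: t=0:+1/48 t=1:−1/24 t=2:+1/288 = -5/288
(3j)²=5/462 [(3 3 4; 1 0 -1)], sign=+1
⇒ 4πI² = 15/121
I = (-1)√(15/121/(4π)) = -0.09932258
No selection rule forces the value: the integral is nonzero (none).

-0.099323 (none)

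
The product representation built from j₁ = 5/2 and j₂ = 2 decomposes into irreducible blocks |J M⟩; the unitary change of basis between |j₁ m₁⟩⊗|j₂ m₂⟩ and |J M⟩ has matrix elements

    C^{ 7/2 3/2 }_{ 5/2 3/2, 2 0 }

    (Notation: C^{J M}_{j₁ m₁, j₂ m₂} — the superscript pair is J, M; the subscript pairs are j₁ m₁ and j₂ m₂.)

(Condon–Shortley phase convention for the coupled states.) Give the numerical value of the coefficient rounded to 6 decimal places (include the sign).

+0.534522

triangle: 1!×4!×3!/9! = 144/362880
(j±m)!: 4!×1!×2!×2!×5!×2! = 23040
prefactor² = (2J+1)×Δ×N² = 512/7
  k=0: +1/(0!×1!×1!×2!×3!×1!) = 1/12
  k=1: −1/(1!×0!×0!×1!×4!×2!) = -1/48
Σ = 1/16  ⇒  CG² = 512/7×(1/16)² = 2/7
CG = +√(2/7) = +0.534522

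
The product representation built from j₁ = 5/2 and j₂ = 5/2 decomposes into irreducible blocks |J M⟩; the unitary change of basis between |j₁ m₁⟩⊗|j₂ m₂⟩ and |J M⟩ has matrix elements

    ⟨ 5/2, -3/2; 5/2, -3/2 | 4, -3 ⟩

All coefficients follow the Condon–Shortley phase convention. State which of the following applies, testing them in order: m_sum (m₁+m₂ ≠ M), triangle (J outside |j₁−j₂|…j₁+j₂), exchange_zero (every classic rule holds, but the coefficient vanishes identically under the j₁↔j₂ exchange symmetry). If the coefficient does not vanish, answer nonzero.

exchange_zero

m-sum: m₁+m₂ = -3/2+(-3/2) = -3, M = -3  ✓
triangle: |j₁−j₂| = 0 ≤ J = 4 ≤ j₁+j₂ = 5  ✓
exchange: j₁=j₂ and m₁=m₂, and (−1)^(j₁+j₂−J) = (−1)^1 = −1 forces ⟨j₁m₁;j₂m₂|JM⟩ = −⟨j₂m₂;j₁m₁|JM⟩ = −⟨j₁m₁;j₂m₂|JM⟩ ⇒ the coefficient vanishes identically
Racah sum check: Σ_k collapses to 0 ⇒ CG = 0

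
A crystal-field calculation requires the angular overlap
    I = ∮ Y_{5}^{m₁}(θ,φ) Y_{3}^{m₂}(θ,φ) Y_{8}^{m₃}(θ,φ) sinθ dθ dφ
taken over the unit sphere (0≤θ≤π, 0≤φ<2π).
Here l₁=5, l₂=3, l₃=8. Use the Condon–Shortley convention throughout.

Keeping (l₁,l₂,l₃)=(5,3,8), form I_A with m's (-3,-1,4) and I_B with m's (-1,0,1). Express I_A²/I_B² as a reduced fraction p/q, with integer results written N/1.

99/98

Shared (l₁,l₂,l₃)=(5,3,8): N and (l;000)² cancel in I_A²/I_B².
A: Δ = 0!·10!·6!/17! = 1/136136; Racah Σ t=0..0: t=0:+1/3870720 = 1/3870720; ⇒ 3j(5 3 8; -3 -1 4)² = 135/6188, sgn +1
B: Δ = 0!·10!·6!/17! = 1/136136; Racah Σ t=0..0: t=0:+1/622080 = 1/622080; ⇒ 3j(5 3 8; -1 0 1)² = 105/4862, sgn -1
I_A²/I_B² = (135/6188)/(105/4862) = 99/98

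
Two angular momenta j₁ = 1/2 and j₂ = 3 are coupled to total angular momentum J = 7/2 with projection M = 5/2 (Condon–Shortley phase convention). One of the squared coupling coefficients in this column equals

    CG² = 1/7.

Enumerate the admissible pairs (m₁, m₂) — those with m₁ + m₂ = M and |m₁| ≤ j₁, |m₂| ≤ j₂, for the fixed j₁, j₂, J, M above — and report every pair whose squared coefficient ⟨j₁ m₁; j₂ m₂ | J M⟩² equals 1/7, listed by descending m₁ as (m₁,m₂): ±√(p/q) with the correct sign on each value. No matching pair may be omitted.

(-1/2,3): +√(1/7)

Admissible pairs with m₁+m₂ = M = 5/2: (-1/2,3), (1/2,2)
  (m₁,m₂)=(1/2,2): CG² = 6/7, CG = +√(6/7)
  (m₁,m₂)=(-1/2,3): CG² = 1/7, CG = +√(1/7)   ← matches the target
Pairs with CG² = 1/7: (-1/2,3): +√(1/7)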